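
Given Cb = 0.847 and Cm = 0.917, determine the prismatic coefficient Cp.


Formula: Cp = Cb / Cm
Substituting: Cp = 0.847 / 0.917
Result: Cp ≈ 0.92366 (5 s.f.)

0.92366


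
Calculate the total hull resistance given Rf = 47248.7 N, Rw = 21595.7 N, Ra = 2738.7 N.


Formula: Rt = Rf + Rw + Ra
Substituting: Rt = 47248.7 + 21595.7 + 2738.7
Result: Rt = 71583.1 N

71583.1 N


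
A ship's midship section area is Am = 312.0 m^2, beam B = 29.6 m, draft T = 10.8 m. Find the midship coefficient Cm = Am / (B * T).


Formula: Cm = Am / (B * T)
Step 1 — B * T = 29.6 * 10.8 = 319.68 m^2
Step 2 — Cm = 312.0 / 319.68 ≈ 0.97598 (5 s.f.)

0.97598


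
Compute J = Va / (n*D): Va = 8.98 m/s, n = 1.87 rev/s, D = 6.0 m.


Formula: J = Va / (n * D)
Step 1 — n * D = 1.87 * 6.0 = 11.22
Step 2 — J = 8.98 / 11.22 ≈ 0.80036 (5 s.f.)

0.80036


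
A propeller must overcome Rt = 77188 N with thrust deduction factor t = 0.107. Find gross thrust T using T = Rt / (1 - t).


Formula: T = Rt / (1 - t)
Step 1 — (1 - t) = 1 - 0.107 = 0.893
Step 2 — T = 77188 / 0.893 ≈ 86437 N (5 s.f.)

86437 N


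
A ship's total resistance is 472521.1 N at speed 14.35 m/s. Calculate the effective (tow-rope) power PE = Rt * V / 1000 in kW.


Formula: PE = Rt * V / 1000 (kW)
Step 1 — PE (W) = 472521.1 * 14.35 = 6780677.785 W
Step 2 — PE (kW) = 6780677.785 / 1000 ≈ 6780.7 kW (5 s.f.)

6780.7 kW


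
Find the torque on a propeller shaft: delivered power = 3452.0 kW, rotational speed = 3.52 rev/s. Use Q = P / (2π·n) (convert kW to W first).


Formula: Q = P_W / (2 * pi * n)
Step 1 — P_W = 3452.0 kW * 1000 = 3452000.0 W
Step 2 — 2 * pi * n = 2 * pi * 3.52 = 22.116812
Step 3 — Q = 3452000.0 / 22.116812 ≈ 156080 N·m (5 s.f.)

156080 N·m


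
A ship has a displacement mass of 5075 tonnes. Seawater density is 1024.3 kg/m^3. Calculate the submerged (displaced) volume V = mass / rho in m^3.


Formula: V = mass / rho
Step 1 — convert tonnes to kg: 5075 t * 1000 = 5075000 kg
Step 2 — V = 5075000 / 1024.3 ≈ 4954.6 m^3 (5 s.f.)

4954.6 m^3


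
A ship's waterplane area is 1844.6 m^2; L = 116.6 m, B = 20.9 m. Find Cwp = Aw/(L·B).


Formula: Cwp = Aw / (L * B)
Step 1 — L * B = 116.6 * 20.9 = 2436.94 m^2
Step 2 — Cwp = 1844.6 / 2436.94 ≈ 0.75693 (5 s.f.)

0.75693


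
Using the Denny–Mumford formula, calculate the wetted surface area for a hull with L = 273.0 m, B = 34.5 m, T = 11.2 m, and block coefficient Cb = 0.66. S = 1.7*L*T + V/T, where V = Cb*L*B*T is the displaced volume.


Formula: S = 1.7*L*T + V/T with V = Cb*L*B*T, i.e. S = L * (1.7*T + Cb*B)
Step 1 — 1.7*T = 1.7 * 11.2 = 19.04 m
Step 2 — Cb*B = 0.66 * 34.5 = 22.77 m
Step 3 — 1.7*T + Cb*B = 19.04 + 22.77 = 41.81 m
Step 4 — S = 273.0 * 41.81 ≈ 11414 m^2 (5 s.f.)

11414 m^2


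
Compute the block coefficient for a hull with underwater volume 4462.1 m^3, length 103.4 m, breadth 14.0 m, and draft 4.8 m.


Formula: Cb = V / (L * B * T)
Step 1 — L * B * T = 103.4 * 14.0 * 4.8 = 6948.48 m^3
Step 2 — Cb = 4462.1 / 6948.48 ≈ 0.64217 (5 s.f.)

0.64217


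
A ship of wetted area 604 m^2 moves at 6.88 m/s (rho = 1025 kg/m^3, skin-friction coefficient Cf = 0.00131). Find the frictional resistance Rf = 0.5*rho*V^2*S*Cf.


Formula: Rf = 0.5 * rho * V^2 * S * Cf
Step 1 — V^2 = 6.88^2 = 47.3344
Step 2 — 0.5 * rho * V^2 = 0.5 * 1025 * 47.3344 = 24258.88
Step 3 — Rf = 24258.88 * 604 * 0.00131 ≈ 19195 N (5 s.f.)

19195 N


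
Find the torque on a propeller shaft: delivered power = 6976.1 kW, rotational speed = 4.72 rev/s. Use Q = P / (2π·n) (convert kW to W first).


Formula: Q = P_W / (2 * pi * n)
Step 1 — P_W = 6976.1 kW * 1000 = 6976100.0 W
Step 2 — 2 * pi * n = 2 * pi * 4.72 = 29.656635
Step 3 — Q = 6976100.0 / 29.656635 ≈ 235230 N·m (5 s.f.)

235230 N·m


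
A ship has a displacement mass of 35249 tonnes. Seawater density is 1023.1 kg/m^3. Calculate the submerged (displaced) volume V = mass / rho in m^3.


Formula: V = mass / rho
Step 1 — convert tonnes to kg: 35249 t * 1000 = 35249000 kg
Step 2 — V = 35249000 / 1023.1 ≈ 34453 m^3 (5 s.f.)

34453 m^3


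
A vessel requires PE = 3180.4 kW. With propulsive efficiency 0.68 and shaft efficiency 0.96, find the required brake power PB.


Formula: PB = PE / (eta_D * eta_S)
Step 1 — combined efficiency = eta_D * eta_S = 0.68 * 0.96 = 0.6528
Step 2 — PB = 3180.4 / 0.6528 ≈ 4871.9 kW (5 s.f.)

4871.9 kW


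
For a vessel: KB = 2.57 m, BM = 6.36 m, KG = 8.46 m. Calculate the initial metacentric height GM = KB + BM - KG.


Formula: GM = KB + BM - KG
Step 1 — KM = KB + BM = 2.57 + 6.36 = 8.93 m
Step 2 — GM = KM - KG = 8.93 - 8.46 = 0.47 m

0.47 m


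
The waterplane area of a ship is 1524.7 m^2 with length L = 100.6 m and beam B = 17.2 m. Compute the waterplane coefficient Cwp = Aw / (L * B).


Formula: Cwp = Aw / (L * B)
Step 1 — L * B = 100.6 * 17.2 = 1730.32 m^2
Step 2 — Cwp = 1524.7 / 1730.32 ≈ 0.88117 (5 s.f.)

0.88117


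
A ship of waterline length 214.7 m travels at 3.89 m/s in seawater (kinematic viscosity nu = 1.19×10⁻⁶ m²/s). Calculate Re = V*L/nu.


Formula: Re = V * L / nu
Step 1 — V * L = 3.89 * 214.7 = 835.183 m^2/s
Step 2 — Re = 835.183 / 1.19e-6 = 7.02e+08

7.02e+08


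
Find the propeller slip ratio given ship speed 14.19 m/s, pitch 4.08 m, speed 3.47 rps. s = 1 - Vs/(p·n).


Formula: s = 1 - Vs / (p * n)
Step 1 — p * n = 4.08 * 3.47 = 14.1576
Step 2 — Vs / (p*n) = 14.19 / 14.1576 = 1.002289 (6 d.p.)
Step 3 — s = 1 - 1.002289 = -0.002289

-0.002289


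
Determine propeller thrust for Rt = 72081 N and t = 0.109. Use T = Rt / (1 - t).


Formula: T = Rt / (1 - t)
Step 1 — (1 - t) = 1 - 0.109 = 0.891
Step 2 — T = 72081 / 0.891 ≈ 80899 N (5 s.f.)

80899 N


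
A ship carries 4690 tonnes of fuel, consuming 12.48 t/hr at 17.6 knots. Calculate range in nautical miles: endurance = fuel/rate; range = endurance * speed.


Formula: endurance = fuel / rate; range = endurance * speed
Step 1 — endurance = 4690 / 12.48 = 375.8013 hours
Step 2 — range = 375.8013 * 17.6 ≈ 6614.1 nautical miles (5 s.f.)

6614.1 NM


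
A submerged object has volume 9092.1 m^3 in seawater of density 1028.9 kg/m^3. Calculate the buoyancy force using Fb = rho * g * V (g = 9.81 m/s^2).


Formula: Fb = rho * g * V
Substituting: Fb = 1028.9 * 9.81 * 9092.1
Intermediate: 1028.9 * 9.81 = 10093.509
Result: Fb = 10093.509 * 9092.1 ≈ 91771000 N (5 s.f.)

91771000 N


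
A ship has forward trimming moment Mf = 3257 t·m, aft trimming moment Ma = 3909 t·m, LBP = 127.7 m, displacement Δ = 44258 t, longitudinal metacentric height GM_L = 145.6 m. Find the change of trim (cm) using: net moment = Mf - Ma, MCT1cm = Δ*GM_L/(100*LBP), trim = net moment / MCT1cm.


Formula: net trimming moment = Mf - Ma; MCT1cm = Δ*GM_L/(100*LBP); trim = net moment / MCT1cm
Step 1 — net trimming moment = 3257 - 3909 = -652 t·m
Step 2 — MCT1cm = 44258 * 145.6 / (100 * 127.7) = 504.6174 t·m/cm
Step 3 — trim = -652 / 504.6174 ≈ -1.2921 cm (5 s.f.)

-1.2921 cm


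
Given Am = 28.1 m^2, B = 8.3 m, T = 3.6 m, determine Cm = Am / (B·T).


Formula: Cm = Am / (B * T)
Step 1 — B * T = 8.3 * 3.6 = 29.88 m^2
Step 2 — Cm = 28.1 / 29.88 ≈ 0.94043 (5 s.f.)

0.94043


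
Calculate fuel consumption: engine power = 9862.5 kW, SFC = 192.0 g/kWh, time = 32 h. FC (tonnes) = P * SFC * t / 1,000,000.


Formula: FC (tonnes) = P * SFC * t / 1,000,000
Step 1 — P * SFC * t = 9862.5 * 192.0 * 32 = 60595200.0 g
Step 2 — FC (tonnes) = 60595200.0 / 1,000,000 ≈ 60.595 tonnes (5 s.f.)

60.595 tonnes


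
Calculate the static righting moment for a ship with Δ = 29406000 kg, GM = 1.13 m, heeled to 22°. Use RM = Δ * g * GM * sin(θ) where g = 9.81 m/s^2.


Formula: GZ = GM * sin(theta); RM = disp * g * GZ
Step 1 — GZ = 1.13 * sin(22°) = 1.13 * 0.374607 = 0.423306 m
Step 2 — RM = 29406000 * 9.81 * 0.423306 ≈ 122110000 N·m (5 s.f.)

122110000 N·m


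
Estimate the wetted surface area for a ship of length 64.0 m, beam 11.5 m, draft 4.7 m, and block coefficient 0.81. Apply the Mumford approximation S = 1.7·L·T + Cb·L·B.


Formula: S = 1.7*L*T + V/T with V = Cb*L*B*T, i.e. S = L * (1.7*T + Cb*B)
Step 1 — 1.7*T = 1.7 * 4.7 = 7.99 m
Step 2 — Cb*B = 0.81 * 11.5 = 9.315 m
Step 3 — 1.7*T + Cb*B = 7.99 + 9.315 = 17.305 m
Step 4 — S = 64.0 * 17.305 ≈ 1107.5 m^2 (5 s.f.)

1107.5 m^2


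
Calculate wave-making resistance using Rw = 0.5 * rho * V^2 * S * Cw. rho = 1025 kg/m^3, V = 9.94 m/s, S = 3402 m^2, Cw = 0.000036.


Formula: Rw = 0.5 * rho * V^2 * S * Cw
Step 1 — V^2 = 9.94^2 = 98.8036
Step 2 — 0.5 * rho * V^2 = 0.5 * 1025 * 98.8036 = 50636.845
Step 3 — Rw = 50636.845 * 3402 * 0.000036 ≈ 6201.6 N (5 s.f.)

6201.6 N


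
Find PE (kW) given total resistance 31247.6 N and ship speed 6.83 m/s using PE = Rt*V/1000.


Formula: PE = Rt * V / 1000 (kW)
Step 1 — PE (W) = 31247.6 * 6.83 = 213421.108 W
Step 2 — PE (kW) = 213421.108 / 1000 ≈ 213.42 kW (5 s.f.)

213.42 kW


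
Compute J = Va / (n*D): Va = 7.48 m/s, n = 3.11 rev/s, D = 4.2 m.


Formula: J = Va / (n * D)
Step 1 — n * D = 3.11 * 4.2 = 13.062
Step 2 — J = 7.48 / 13.062 ≈ 0.57265 (5 s.f.)

0.57265


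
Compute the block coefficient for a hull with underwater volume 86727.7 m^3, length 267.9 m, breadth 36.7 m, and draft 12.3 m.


Formula: Cb = V / (L * B * T)
Step 1 — L * B * T = 267.9 * 36.7 * 12.3 = 120932.739 m^3
Step 2 — Cb = 86727.7 / 120932.739 ≈ 0.71716 (5 s.f.)

0.71716


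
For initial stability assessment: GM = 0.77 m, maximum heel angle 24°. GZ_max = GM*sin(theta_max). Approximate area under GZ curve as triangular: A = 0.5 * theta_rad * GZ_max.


Formula: GZ_max = GM * sin(theta); Area = 0.5 * theta_rad * GZ_max
Step 1 — GZ_max = 0.77 * sin(24°) = 0.77 * 0.406737 = 0.313187 m
Step 2 — theta_rad = 24 * pi/180 = 0.418879 rad
Step 3 — Area = 0.5 * 0.418879 * 0.313187 ≈ 0.065594 m·rad (5 s.f.)

0.065594 m·rad


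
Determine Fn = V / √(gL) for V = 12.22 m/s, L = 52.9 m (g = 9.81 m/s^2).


Formula: Fn = V / sqrt(g * L)
Step 1 — g * L = 9.81 * 52.9 = 518.949
Step 2 — sqrt(g * L) = sqrt(518.949) = 22.780452
Step 3 — Fn = 12.22 / 22.780452 ≈ 0.53642 (5 s.f.)

0.53642


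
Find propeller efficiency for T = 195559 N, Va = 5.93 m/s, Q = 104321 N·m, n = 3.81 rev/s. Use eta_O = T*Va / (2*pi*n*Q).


Formula: eta = T * Va / (2 * pi * n * Q)
Step 1 — numerator = T * Va = 195559 * 5.93 = 1159664.87
Step 2 — 2 * pi * n = 2 * pi * 3.81 = 23.938936
Step 3 — denominator = 23.938936 * 104321 = 2497333.74
Step 4 — eta = 1159664.87 / 2497333.74 ≈ 0.46436 (5 s.f.)

0.46436


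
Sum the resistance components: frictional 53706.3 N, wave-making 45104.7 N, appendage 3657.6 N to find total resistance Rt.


Formula: Rt = Rf + Rw + Ra
Substituting: Rt = 53706.3 + 45104.7 + 3657.6
Result: Rt = 102468.6 N

102468.6 N


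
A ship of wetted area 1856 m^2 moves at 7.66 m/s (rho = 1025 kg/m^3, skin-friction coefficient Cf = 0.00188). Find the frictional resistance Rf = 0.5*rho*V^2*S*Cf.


Formula: Rf = 0.5 * rho * V^2 * S * Cf
Step 1 — V^2 = 7.66^2 = 58.6756
Step 2 — 0.5 * rho * V^2 = 0.5 * 1025 * 58.6756 = 30071.245
Step 3 — Rf = 30071.245 * 1856 * 0.00188 ≈ 104930 N (5 s.f.)

104930 N


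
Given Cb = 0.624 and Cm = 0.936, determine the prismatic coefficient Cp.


Formula: Cp = Cb / Cm
Substituting: Cp = 0.624 / 0.936
Result: Cp ≈ 0.66667 (5 s.f.)

0.66667


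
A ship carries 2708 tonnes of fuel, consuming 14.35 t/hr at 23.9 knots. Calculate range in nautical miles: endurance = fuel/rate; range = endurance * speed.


Formula: endurance = fuel / rate; range = endurance * speed
Step 1 — endurance = 2708 / 14.35 = 188.7108 hours
Step 2 — range = 188.7108 * 23.9 ≈ 4510.2 nautical miles (5 s.f.)

4510.2 NM


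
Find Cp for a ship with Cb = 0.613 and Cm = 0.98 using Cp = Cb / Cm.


Formula: Cp = Cb / Cm
Substituting: Cp = 0.613 / 0.98
Result: Cp ≈ 0.62551 (5 s.f.)

0.62551


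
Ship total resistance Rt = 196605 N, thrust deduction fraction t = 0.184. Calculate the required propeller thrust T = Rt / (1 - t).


Formula: T = Rt / (1 - t)
Step 1 — (1 - t) = 1 - 0.184 = 0.816
Step 2 — T = 196605 / 0.816 ≈ 240940 N (5 s.f.)

240940 N


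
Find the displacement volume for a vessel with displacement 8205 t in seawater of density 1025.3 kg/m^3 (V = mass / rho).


Formula: V = mass / rho
Step 1 — convert tonnes to kg: 8205 t * 1000 = 8205000 kg
Step 2 — V = 8205000 / 1025.3 ≈ 8002.5 m^3 (5 s.f.)

8002.5 m^3


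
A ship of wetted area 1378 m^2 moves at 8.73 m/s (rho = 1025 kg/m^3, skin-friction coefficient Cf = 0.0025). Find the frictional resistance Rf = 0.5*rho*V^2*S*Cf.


Formula: Rf = 0.5 * rho * V^2 * S * Cf
Step 1 — V^2 = 8.73^2 = 76.2129
Step 2 — 0.5 * rho * V^2 = 0.5 * 1025 * 76.2129 = 39059.11125
Step 3 — Rf = 39059.11125 * 1378 * 0.0025 ≈ 134560 N (5 s.f.)

134560 N


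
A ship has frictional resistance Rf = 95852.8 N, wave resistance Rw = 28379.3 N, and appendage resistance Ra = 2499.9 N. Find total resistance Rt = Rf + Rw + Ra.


Formula: Rt = Rf + Rw + Ra
Substituting: Rt = 95852.8 + 28379.3 + 2499.9
Result: Rt = 126732.0 N

126732.0 N


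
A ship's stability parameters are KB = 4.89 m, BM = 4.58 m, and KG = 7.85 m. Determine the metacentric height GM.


Formula: GM = KB + BM - KG
Step 1 — KM = KB + BM = 4.89 + 4.58 = 9.47 m
Step 2 — GM = KM - KG = 9.47 - 7.85 = 1.62 m

1.62 m


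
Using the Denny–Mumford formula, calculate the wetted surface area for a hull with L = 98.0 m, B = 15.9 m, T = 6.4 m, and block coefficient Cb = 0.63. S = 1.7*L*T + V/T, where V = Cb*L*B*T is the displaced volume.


Formula: S = 1.7*L*T + V/T with V = Cb*L*B*T, i.e. S = L * (1.7*T + Cb*B)
Step 1 — 1.7*T = 1.7 * 6.4 = 10.88 m
Step 2 — Cb*B = 0.63 * 15.9 = 10.017 m
Step 3 — 1.7*T + Cb*B = 10.88 + 10.017 = 20.897 m
Step 4 — S = 98.0 * 20.897 ≈ 2047.9 m^2 (5 s.f.)

2047.9 m^2


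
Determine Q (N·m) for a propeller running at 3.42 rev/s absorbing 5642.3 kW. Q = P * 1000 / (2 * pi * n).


Formula: Q = P_W / (2 * pi * n)
Step 1 — P_W = 5642.3 kW * 1000 = 5642300.0 W
Step 2 — 2 * pi * n = 2 * pi * 3.42 = 21.488494
Step 3 — Q = 5642300.0 / 21.488494 ≈ 262570 N·m (5 s.f.)

262570 N·m


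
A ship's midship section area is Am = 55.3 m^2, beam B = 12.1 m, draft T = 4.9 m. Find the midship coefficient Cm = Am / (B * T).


Formula: Cm = Am / (B * T)
Step 1 — B * T = 12.1 * 4.9 = 59.29 m^2
Step 2 — Cm = 55.3 / 59.29 ≈ 0.93270 (5 s.f.)

0.93270


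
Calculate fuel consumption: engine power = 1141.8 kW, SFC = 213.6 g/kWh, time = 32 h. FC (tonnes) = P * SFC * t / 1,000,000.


Formula: FC (tonnes) = P * SFC * t / 1,000,000
Step 1 — P * SFC * t = 1141.8 * 213.6 * 32 = 7804431.36 g
Step 2 — FC (tonnes) = 7804431.36 / 1,000,000 ≈ 7.8044 tonnes (5 s.f.)

7.8044 tonnes


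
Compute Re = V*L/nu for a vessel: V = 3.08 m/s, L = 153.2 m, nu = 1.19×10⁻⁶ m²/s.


Formula: Re = V * L / nu
Step 1 — V * L = 3.08 * 153.2 = 471.856 m^2/s
Step 2 — Re = 471.856 / 1.19e-6 = 3.97e+08

3.97e+08


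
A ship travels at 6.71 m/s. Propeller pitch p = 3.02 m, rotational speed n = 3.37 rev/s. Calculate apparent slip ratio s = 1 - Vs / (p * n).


Formula: s = 1 - Vs / (p * n)
Step 1 — p * n = 3.02 * 3.37 = 10.1774
Step 2 — Vs / (p*n) = 6.71 / 10.1774 = 0.659304 (6 d.p.)
Step 3 — s = 1 - 0.659304 = 0.340696

0.340696


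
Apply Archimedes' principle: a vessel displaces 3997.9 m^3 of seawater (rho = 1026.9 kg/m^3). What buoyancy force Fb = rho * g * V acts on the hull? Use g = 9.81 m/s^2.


Formula: Fb = rho * g * V
Substituting: Fb = 1026.9 * 9.81 * 3997.9
Intermediate: 1026.9 * 9.81 = 10073.889
Result: Fb = 10073.889 * 3997.9 ≈ 40274000 N (5 s.f.)

40274000 N


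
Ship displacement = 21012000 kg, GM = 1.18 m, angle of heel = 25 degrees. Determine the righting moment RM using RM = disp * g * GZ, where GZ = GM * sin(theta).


Formula: GZ = GM * sin(theta); RM = disp * g * GZ
Step 1 — GZ = 1.18 * sin(25°) = 1.18 * 0.422618 = 0.498689 m
Step 2 — RM = 21012000 * 9.81 * 0.498689 ≈ 102790000 N·m (5 s.f.)

102790000 N·m


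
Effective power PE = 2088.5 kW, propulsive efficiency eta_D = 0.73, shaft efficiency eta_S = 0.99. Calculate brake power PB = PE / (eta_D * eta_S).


Formula: PB = PE / (eta_D * eta_S)
Step 1 — combined efficiency = eta_D * eta_S = 0.73 * 0.99 = 0.7227
Step 2 — PB = 2088.5 / 0.7227 ≈ 2889.9 kW (5 s.f.)

2889.9 kW


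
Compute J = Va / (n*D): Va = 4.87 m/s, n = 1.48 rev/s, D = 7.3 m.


Formula: J = Va / (n * D)
Step 1 — n * D = 1.48 * 7.3 = 10.804
Step 2 — J = 4.87 / 10.804 ≈ 0.45076 (5 s.f.)

0.45076


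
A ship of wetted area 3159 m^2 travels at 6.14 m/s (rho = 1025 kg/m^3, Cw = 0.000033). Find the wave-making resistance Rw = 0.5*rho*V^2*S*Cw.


Formula: Rw = 0.5 * rho * V^2 * S * Cw
Step 1 — V^2 = 6.14^2 = 37.6996
Step 2 — 0.5 * rho * V^2 = 0.5 * 1025 * 37.6996 = 19321.045
Step 3 — Rw = 19321.045 * 3159 * 0.000033 ≈ 2014.2 N (5 s.f.)

2014.2 N


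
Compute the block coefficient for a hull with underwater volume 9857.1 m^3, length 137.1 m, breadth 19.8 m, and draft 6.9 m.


Formula: Cb = V / (L * B * T)
Step 1 — L * B * T = 137.1 * 19.8 * 6.9 = 18730.602 m^3
Step 2 — Cb = 9857.1 / 18730.602 ≈ 0.52626 (5 s.f.)

0.52626


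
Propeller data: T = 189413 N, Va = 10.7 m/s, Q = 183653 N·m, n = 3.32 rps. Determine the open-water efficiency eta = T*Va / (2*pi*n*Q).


Formula: eta = T * Va / (2 * pi * n * Q)
Step 1 — numerator = T * Va = 189413 * 10.7 = 2026719.1
Step 2 — 2 * pi * n = 2 * pi * 3.32 = 20.860175
Step 3 — denominator = 20.860175 * 183653 = 3831033.72
Step 4 — eta = 2026719.1 / 3831033.72 ≈ 0.52903 (5 s.f.)

0.52903


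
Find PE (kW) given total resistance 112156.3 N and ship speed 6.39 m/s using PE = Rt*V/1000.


Formula: PE = Rt * V / 1000 (kW)
Step 1 — PE (W) = 112156.3 * 6.39 = 716678.757 W
Step 2 — PE (kW) = 716678.757 / 1000 ≈ 716.68 kW (5 s.f.)

716.68 kW


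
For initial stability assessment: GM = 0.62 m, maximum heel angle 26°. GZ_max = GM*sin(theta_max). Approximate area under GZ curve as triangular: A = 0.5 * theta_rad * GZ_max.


Formula: GZ_max = GM * sin(theta); Area = 0.5 * theta_rad * GZ_max
Step 1 — GZ_max = 0.62 * sin(26°) = 0.62 * 0.438371 = 0.27179 m
Step 2 — theta_rad = 26 * pi/180 = 0.453786 rad
Step 3 — Area = 0.5 * 0.453786 * 0.27179 ≈ 0.061667 m·rad (5 s.f.)

0.061667 m·rad


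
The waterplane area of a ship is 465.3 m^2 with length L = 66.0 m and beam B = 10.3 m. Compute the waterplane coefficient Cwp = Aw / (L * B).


Formula: Cwp = Aw / (L * B)
Step 1 — L * B = 66.0 * 10.3 = 679.8 m^2
Step 2 — Cwp = 465.3 / 679.8 ≈ 0.68447 (5 s.f.)

0.68447


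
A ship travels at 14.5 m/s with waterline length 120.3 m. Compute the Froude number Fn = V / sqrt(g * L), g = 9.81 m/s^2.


Formula: Fn = V / sqrt(g * L)
Step 1 — g * L = 9.81 * 120.3 = 1180.143
Step 2 — sqrt(g * L) = sqrt(1180.143) = 34.353209
Step 3 — Fn = 14.5 / 34.353209 ≈ 0.42209 (5 s.f.)

0.42209


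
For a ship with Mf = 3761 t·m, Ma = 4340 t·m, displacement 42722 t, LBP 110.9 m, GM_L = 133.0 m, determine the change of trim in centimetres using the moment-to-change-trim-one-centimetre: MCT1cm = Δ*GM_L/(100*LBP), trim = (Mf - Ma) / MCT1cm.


Formula: net trimming moment = Mf - Ma; MCT1cm = Δ*GM_L/(100*LBP); trim = net moment / MCT1cm
Step 1 — net trimming moment = 3761 - 4340 = -579 t·m
Step 2 — MCT1cm = 42722 * 133.0 / (100 * 110.9) = 512.3558 t·m/cm
Step 3 — trim = -579 / 512.3558 ≈ -1.1301 cm (5 s.f.)

-1.1301 cm


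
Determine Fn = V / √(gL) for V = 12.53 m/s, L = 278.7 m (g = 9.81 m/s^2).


Formula: Fn = V / sqrt(g * L)
Step 1 — g * L = 9.81 * 278.7 = 2734.047
Step 2 — sqrt(g * L) = sqrt(2734.047) = 52.288115
Step 3 — Fn = 12.53 / 52.288115 ≈ 0.23963 (5 s.f.)

0.23963


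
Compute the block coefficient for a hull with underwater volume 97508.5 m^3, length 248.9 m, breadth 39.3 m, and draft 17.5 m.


Formula: Cb = V / (L * B * T)
Step 1 — L * B * T = 248.9 * 39.3 * 17.5 = 171180.975 m^3
Step 2 — Cb = 97508.5 / 171180.975 ≈ 0.56962 (5 s.f.)

0.56962


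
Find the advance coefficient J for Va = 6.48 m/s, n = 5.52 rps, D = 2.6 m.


Formula: J = Va / (n * D)
Step 1 — n * D = 5.52 * 2.6 = 14.352
Step 2 — J = 6.48 / 14.352 ≈ 0.45151 (5 s.f.)

0.45151


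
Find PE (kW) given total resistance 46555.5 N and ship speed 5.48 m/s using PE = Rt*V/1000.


Formula: PE = Rt * V / 1000 (kW)
Step 1 — PE (W) = 46555.5 * 5.48 = 255124.14 W
Step 2 — PE (kW) = 255124.14 / 1000 ≈ 255.12 kW (5 s.f.)

255.12 kW


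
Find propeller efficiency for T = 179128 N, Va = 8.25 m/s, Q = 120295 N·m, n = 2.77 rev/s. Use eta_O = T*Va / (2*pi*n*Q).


Formula: eta = T * Va / (2 * pi * n * Q)
Step 1 — numerator = T * Va = 179128 * 8.25 = 1477806.0
Step 2 — 2 * pi * n = 2 * pi * 2.77 = 17.404423
Step 3 — denominator = 17.404423 * 120295 = 2093665.06
Step 4 — eta = 1477806.0 / 2093665.06 ≈ 0.70585 (5 s.f.)

0.70585


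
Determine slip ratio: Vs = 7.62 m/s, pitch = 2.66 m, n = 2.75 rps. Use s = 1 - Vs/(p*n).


Formula: s = 1 - Vs / (p * n)
Step 1 — p * n = 2.66 * 2.75 = 7.315
Step 2 — Vs / (p*n) = 7.62 / 7.315 = 1.041695 (6 d.p.)
Step 3 — s = 1 - 1.041695 = -0.041695

-0.041695


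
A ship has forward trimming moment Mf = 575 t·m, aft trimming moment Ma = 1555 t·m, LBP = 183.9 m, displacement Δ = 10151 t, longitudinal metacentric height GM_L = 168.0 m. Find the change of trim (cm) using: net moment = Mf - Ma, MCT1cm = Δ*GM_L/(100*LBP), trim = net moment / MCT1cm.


Formula: net trimming moment = Mf - Ma; MCT1cm = Δ*GM_L/(100*LBP); trim = net moment / MCT1cm
Step 1 — net trimming moment = 575 - 1555 = -980 t·m
Step 2 — MCT1cm = 10151 * 168.0 / (100 * 183.9) = 92.7334 t·m/cm
Step 3 — trim = -980 / 92.7334 ≈ -10.568 cm (5 s.f.)

-10.568 cm


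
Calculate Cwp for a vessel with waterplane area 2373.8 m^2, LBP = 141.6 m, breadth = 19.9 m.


Formula: Cwp = Aw / (L * B)
Step 1 — L * B = 141.6 * 19.9 = 2817.84 m^2
Step 2 — Cwp = 2373.8 / 2817.84 ≈ 0.84242 (5 s.f.)

0.84242


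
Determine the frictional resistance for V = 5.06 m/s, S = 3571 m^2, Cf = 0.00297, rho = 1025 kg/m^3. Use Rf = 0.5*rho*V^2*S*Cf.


Formula: Rf = 0.5 * rho * V^2 * S * Cf
Step 1 — V^2 = 5.06^2 = 25.6036
Step 2 — 0.5 * rho * V^2 = 0.5 * 1025 * 25.6036 = 13121.845
Step 3 — Rf = 13121.845 * 3571 * 0.00297 ≈ 139170 N (5 s.f.)

139170 N


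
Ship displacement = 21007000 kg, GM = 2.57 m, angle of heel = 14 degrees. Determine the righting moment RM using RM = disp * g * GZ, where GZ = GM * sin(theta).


Formula: GZ = GM * sin(theta); RM = disp * g * GZ
Step 1 — GZ = 2.57 * sin(14°) = 2.57 * 0.241922 = 0.62174 m
Step 2 — RM = 21007000 * 9.81 * 0.62174 ≈ 128130000 N·m (5 s.f.)

128130000 N·m


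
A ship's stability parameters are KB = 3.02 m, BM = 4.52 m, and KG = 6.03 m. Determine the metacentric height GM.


Formula: GM = KB + BM - KG
Step 1 — KM = KB + BM = 3.02 + 4.52 = 7.54 m
Step 2 — GM = KM - KG = 7.54 - 6.03 = 1.51 m

1.51 m


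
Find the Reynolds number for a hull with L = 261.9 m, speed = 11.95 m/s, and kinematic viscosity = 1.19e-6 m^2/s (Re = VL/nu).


Formula: Re = V * L / nu
Step 1 — V * L = 11.95 * 261.9 = 3129.705 m^2/s
Step 2 — Re = 3129.705 / 1.19e-6 = 2.63e+09

2.63e+09


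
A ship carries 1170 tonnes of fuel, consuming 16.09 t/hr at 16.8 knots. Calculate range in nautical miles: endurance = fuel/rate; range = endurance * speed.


Formula: endurance = fuel / rate; range = endurance * speed
Step 1 — endurance = 1170 / 16.09 = 72.716 hours
Step 2 — range = 72.716 * 16.8 ≈ 1221.6 nautical miles (5 s.f.)

1221.6 NM


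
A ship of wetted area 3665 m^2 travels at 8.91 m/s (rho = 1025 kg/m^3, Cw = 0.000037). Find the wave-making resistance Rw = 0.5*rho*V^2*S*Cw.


Formula: Rw = 0.5 * rho * V^2 * S * Cw
Step 1 — V^2 = 8.91^2 = 79.3881
Step 2 — 0.5 * rho * V^2 = 0.5 * 1025 * 79.3881 = 40686.40125
Step 3 — Rw = 40686.40125 * 3665 * 0.000037 ≈ 5517.3 N (5 s.f.)

5517.3 N


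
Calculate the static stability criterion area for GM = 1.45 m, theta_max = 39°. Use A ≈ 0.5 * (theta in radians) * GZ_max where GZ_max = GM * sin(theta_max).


Formula: GZ_max = GM * sin(theta); Area = 0.5 * theta_rad * GZ_max
Step 1 — GZ_max = 1.45 * sin(39°) = 1.45 * 0.62932 = 0.912514 m
Step 2 — theta_rad = 39 * pi/180 = 0.680678 rad
Step 3 — Area = 0.5 * 0.680678 * 0.912514 ≈ 0.31056 m·rad (5 s.f.)

0.31056 m·rad


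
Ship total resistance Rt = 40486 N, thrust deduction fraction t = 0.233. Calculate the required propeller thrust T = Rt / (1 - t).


Formula: T = Rt / (1 - t)
Step 1 — (1 - t) = 1 - 0.233 = 0.767
Step 2 — T = 40486 / 0.767 ≈ 52785 N (5 s.f.)

52785 N


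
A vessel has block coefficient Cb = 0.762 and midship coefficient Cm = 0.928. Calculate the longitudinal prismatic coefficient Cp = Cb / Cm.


Formula: Cp = Cb / Cm
Substituting: Cp = 0.762 / 0.928
Result: Cp ≈ 0.82112 (5 s.f.)

0.82112


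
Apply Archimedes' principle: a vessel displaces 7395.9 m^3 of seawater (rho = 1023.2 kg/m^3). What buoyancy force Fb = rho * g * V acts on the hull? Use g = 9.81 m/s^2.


Formula: Fb = rho * g * V
Substituting: Fb = 1023.2 * 9.81 * 7395.9
Intermediate: 1023.2 * 9.81 = 10037.592
Result: Fb = 10037.592 * 7395.9 ≈ 74237000 N (5 s.f.)

74237000 N


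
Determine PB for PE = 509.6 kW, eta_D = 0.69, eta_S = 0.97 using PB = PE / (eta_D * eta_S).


Formula: PB = PE / (eta_D * eta_S)
Step 1 — combined efficiency = eta_D * eta_S = 0.69 * 0.97 = 0.6693
Step 2 — PB = 509.6 / 0.6693 ≈ 761.39 kW (5 s.f.)

761.39 kW


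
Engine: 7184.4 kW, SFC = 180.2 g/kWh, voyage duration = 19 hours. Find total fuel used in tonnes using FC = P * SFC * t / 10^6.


Formula: FC (tonnes) = P * SFC * t / 1,000,000
Step 1 — P * SFC * t = 7184.4 * 180.2 * 19 = 24597948.72 g
Step 2 — FC (tonnes) = 24597948.72 / 1,000,000 ≈ 24.598 tonnes (5 s.f.)

24.598 tonnes


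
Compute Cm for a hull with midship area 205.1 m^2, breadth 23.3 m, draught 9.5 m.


Formula: Cm = Am / (B * T)
Step 1 — B * T = 23.3 * 9.5 = 221.35 m^2
Step 2 — Cm = 205.1 / 221.35 ≈ 0.92659 (5 s.f.)

0.92659


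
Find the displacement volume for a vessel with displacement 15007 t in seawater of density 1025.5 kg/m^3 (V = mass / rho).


Formula: V = mass / rho
Step 1 — convert tonnes to kg: 15007 t * 1000 = 15007000 kg
Step 2 — V = 15007000 / 1025.5 ≈ 14634 m^3 (5 s.f.)

14634 m^3


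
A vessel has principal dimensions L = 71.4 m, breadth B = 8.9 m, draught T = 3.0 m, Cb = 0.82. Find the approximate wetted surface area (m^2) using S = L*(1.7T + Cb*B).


Formula: S = 1.7*L*T + V/T with V = Cb*L*B*T, i.e. S = L * (1.7*T + Cb*B)
Step 1 — 1.7*T = 1.7 * 3.0 = 5.1 m
Step 2 — Cb*B = 0.82 * 8.9 = 7.298 m
Step 3 — 1.7*T + Cb*B = 5.1 + 7.298 = 12.398 m
Step 4 — S = 71.4 * 12.398 ≈ 885.22 m^2 (5 s.f.)

885.22 m^2


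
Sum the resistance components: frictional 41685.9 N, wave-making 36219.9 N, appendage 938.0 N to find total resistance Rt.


Formula: Rt = Rf + Rw + Ra
Substituting: Rt = 41685.9 + 36219.9 + 938.0
Result: Rt = 78843.8 N

78843.8 N


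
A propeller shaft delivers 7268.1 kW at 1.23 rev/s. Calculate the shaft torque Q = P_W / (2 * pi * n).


Formula: Q = P_W / (2 * pi * n)
Step 1 — P_W = 7268.1 kW * 1000 = 7268100.0 W
Step 2 — 2 * pi * n = 2 * pi * 1.23 = 7.728318
Step 3 — Q = 7268100.0 / 7.728318 ≈ 940450 N·m (5 s.f.)

940450 N·m


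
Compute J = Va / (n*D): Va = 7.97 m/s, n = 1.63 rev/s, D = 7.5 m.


Formula: J = Va / (n * D)
Step 1 — n * D = 1.63 * 7.5 = 12.225
Step 2 — J = 7.97 / 12.225 ≈ 0.65194 (5 s.f.)

0.65194


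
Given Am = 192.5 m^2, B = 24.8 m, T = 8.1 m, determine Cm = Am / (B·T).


Formula: Cm = Am / (B * T)
Step 1 — B * T = 24.8 * 8.1 = 200.88 m^2
Step 2 — Cm = 192.5 / 200.88 ≈ 0.95828 (5 s.f.)

0.95828


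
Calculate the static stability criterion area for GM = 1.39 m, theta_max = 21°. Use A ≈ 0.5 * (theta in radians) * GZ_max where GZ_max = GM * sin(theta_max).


Formula: GZ_max = GM * sin(theta); Area = 0.5 * theta_rad * GZ_max
Step 1 — GZ_max = 1.39 * sin(21°) = 1.39 * 0.358368 = 0.498132 m
Step 2 — theta_rad = 21 * pi/180 = 0.366519 rad
Step 3 — Area = 0.5 * 0.366519 * 0.498132 ≈ 0.091287 m·rad (5 s.f.)

0.091287 m·rad


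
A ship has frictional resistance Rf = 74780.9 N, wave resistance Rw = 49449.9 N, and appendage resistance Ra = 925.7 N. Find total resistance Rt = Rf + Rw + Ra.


Formula: Rt = Rf + Rw + Ra
Substituting: Rt = 74780.9 + 49449.9 + 925.7
Result: Rt = 125156.5 N

125156.5 N


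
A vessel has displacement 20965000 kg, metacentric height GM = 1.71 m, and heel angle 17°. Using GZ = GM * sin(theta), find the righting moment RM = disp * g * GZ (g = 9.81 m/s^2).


Formula: GZ = GM * sin(theta); RM = disp * g * GZ
Step 1 — GZ = 1.71 * sin(17°) = 1.71 * 0.292372 = 0.499956 m
Step 2 — RM = 20965000 * 9.81 * 0.499956 ≈ 102820000 N·m (5 s.f.)

102820000 N·m


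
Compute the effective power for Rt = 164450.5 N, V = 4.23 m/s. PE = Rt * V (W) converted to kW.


Formula: PE = Rt * V / 1000 (kW)
Step 1 — PE (W) = 164450.5 * 4.23 = 695625.615 W
Step 2 — PE (kW) = 695625.615 / 1000 ≈ 695.63 kW (5 s.f.)

695.63 kW


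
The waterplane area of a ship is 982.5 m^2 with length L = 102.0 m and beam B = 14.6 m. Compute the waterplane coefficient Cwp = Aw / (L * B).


Formula: Cwp = Aw / (L * B)
Step 1 — L * B = 102.0 * 14.6 = 1489.2 m^2
Step 2 — Cwp = 982.5 / 1489.2 ≈ 0.65975 (5 s.f.)

0.65975


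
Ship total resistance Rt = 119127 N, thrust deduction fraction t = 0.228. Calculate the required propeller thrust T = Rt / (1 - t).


Formula: T = Rt / (1 - t)
Step 1 — (1 - t) = 1 - 0.228 = 0.772
Step 2 — T = 119127 / 0.772 ≈ 154310 N (5 s.f.)

154310 N


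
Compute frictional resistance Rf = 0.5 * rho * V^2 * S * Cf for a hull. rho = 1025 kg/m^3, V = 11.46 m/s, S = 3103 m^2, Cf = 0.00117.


Formula: Rf = 0.5 * rho * V^2 * S * Cf
Step 1 — V^2 = 11.46^2 = 131.3316
Step 2 — 0.5 * rho * V^2 = 0.5 * 1025 * 131.3316 = 67307.445
Step 3 — Rf = 67307.445 * 3103 * 0.00117 ≈ 244360 N (5 s.f.)

244360 N


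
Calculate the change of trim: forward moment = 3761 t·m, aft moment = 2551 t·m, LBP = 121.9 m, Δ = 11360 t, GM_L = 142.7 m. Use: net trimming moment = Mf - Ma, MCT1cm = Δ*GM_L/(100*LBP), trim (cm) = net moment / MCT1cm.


Formula: net trimming moment = Mf - Ma; MCT1cm = Δ*GM_L/(100*LBP); trim = net moment / MCT1cm
Step 1 — net trimming moment = 3761 - 2551 = 1210 t·m
Step 2 — MCT1cm = 11360 * 142.7 / (100 * 121.9) = 132.9838 t·m/cm
Step 3 — trim = 1210 / 132.9838 ≈ 9.0989 cm (5 s.f.)

9.0989 cm


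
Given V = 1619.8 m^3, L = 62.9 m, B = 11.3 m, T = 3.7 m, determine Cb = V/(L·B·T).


Formula: Cb = V / (L * B * T)
Step 1 — L * B * T = 62.9 * 11.3 * 3.7 = 2629.849 m^3
Step 2 — Cb = 1619.8 / 2629.849 ≈ 0.61593 (5 s.f.)

0.61593


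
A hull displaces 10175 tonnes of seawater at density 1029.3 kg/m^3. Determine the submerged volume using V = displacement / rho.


Formula: V = mass / rho
Step 1 — convert tonnes to kg: 10175 t * 1000 = 10175000 kg
Step 2 — V = 10175000 / 1029.3 ≈ 9885.4 m^3 (5 s.f.)

9885.4 m^3


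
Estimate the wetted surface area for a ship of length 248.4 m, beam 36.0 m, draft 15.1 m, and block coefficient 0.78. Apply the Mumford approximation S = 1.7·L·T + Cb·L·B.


Formula: S = 1.7*L*T + V/T with V = Cb*L*B*T, i.e. S = L * (1.7*T + Cb*B)
Step 1 — 1.7*T = 1.7 * 15.1 = 25.67 m
Step 2 — Cb*B = 0.78 * 36.0 = 28.08 m
Step 3 — 1.7*T + Cb*B = 25.67 + 28.08 = 53.75 m
Step 4 — S = 248.4 * 53.75 ≈ 13352 m^2 (5 s.f.)

13352 m^2


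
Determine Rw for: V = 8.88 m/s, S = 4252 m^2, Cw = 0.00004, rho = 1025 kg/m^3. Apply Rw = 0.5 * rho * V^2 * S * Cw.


Formula: Rw = 0.5 * rho * V^2 * S * Cw
Step 1 — V^2 = 8.88^2 = 78.8544
Step 2 — 0.5 * rho * V^2 = 0.5 * 1025 * 78.8544 = 40412.88
Step 3 — Rw = 40412.88 * 4252 * 0.00004 ≈ 6873.4 N (5 s.f.)

6873.4 N


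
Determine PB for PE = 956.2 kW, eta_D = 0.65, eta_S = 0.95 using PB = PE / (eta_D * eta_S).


Formula: PB = PE / (eta_D * eta_S)
Step 1 — combined efficiency = eta_D * eta_S = 0.65 * 0.95 = 0.6175
Step 2 — PB = 956.2 / 0.6175 ≈ 1548.5 kW (5 s.f.)

1548.5 kW


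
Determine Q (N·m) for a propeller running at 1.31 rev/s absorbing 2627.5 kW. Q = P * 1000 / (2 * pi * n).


Formula: Q = P_W / (2 * pi * n)
Step 1 — P_W = 2627.5 kW * 1000 = 2627500.0 W
Step 2 — 2 * pi * n = 2 * pi * 1.31 = 8.230973
Step 3 — Q = 2627500.0 / 8.230973 ≈ 319220 N·m (5 s.f.)

319220 N·m


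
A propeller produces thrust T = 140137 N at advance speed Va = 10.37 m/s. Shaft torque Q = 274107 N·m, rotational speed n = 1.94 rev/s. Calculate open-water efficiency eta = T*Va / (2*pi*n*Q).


Formula: eta = T * Va / (2 * pi * n * Q)
Step 1 — numerator = T * Va = 140137 * 10.37 = 1453220.69
Step 2 — 2 * pi * n = 2 * pi * 1.94 = 12.189379
Step 3 — denominator = 12.189379 * 274107 = 3341194.11
Step 4 — eta = 1453220.69 / 3341194.11 ≈ 0.43494 (5 s.f.)

0.43494


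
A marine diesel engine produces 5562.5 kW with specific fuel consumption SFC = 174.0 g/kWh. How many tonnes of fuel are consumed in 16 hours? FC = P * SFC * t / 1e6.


Formula: FC (tonnes) = P * SFC * t / 1,000,000
Step 1 — P * SFC * t = 5562.5 * 174.0 * 16 = 15486000.0 g
Step 2 — FC (tonnes) = 15486000.0 / 1,000,000 ≈ 15.486 tonnes (5 s.f.)

15.486 tonnes


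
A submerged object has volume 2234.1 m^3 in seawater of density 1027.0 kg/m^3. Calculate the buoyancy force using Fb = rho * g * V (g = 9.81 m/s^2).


Formula: Fb = rho * g * V
Substituting: Fb = 1027.0 * 9.81 * 2234.1
Intermediate: 1027.0 * 9.81 = 10074.87
Result: Fb = 10074.87 * 2234.1 ≈ 22508000 N (5 s.f.)

22508000 N


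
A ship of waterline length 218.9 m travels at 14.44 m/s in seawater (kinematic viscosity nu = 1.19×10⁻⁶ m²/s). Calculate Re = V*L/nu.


Formula: Re = V * L / nu
Step 1 — V * L = 14.44 * 218.9 = 3160.916 m^2/s
Step 2 — Re = 3160.916 / 1.19e-6 = 2.66e+09

2.66e+09


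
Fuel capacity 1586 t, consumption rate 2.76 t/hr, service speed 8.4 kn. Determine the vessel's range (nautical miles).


Formula: endurance = fuel / rate; range = endurance * speed
Step 1 — endurance = 1586 / 2.76 = 574.6377 hours
Step 2 — range = 574.6377 * 8.4 ≈ 4827.0 nautical miles (5 s.f.)

4827.0 NM


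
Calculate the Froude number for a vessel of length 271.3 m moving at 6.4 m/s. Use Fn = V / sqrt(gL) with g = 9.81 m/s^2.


Formula: Fn = V / sqrt(g * L)
Step 1 — g * L = 9.81 * 271.3 = 2661.453
Step 2 — sqrt(g * L) = sqrt(2661.453) = 51.589272
Step 3 — Fn = 6.4 / 51.589272 ≈ 0.12406 (5 s.f.)

0.12406


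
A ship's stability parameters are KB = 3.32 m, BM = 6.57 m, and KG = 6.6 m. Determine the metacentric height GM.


Formula: GM = KB + BM - KG
Step 1 — KM = KB + BM = 3.32 + 6.57 = 9.89 m
Step 2 — GM = KM - KG = 9.89 - 6.6 = 3.29 m

3.29 m


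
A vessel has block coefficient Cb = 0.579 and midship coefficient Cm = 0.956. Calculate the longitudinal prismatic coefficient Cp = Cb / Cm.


Formula: Cp = Cb / Cm
Substituting: Cp = 0.579 / 0.956
Result: Cp ≈ 0.60565 (5 s.f.)

0.60565


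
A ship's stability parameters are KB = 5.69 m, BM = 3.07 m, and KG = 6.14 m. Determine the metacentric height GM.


Formula: GM = KB + BM - KG
Step 1 — KM = KB + BM = 5.69 + 3.07 = 8.76 m
Step 2 — GM = KM - KG = 8.76 - 6.14 = 2.62 m

2.62 m


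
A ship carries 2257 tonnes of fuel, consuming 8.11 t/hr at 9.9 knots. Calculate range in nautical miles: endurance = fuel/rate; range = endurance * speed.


Formula: endurance = fuel / rate; range = endurance * speed
Step 1 — endurance = 2257 / 8.11 = 278.2984 hours
Step 2 — range = 278.2984 * 9.9 ≈ 2755.2 nautical miles (5 s.f.)

2755.2 NM


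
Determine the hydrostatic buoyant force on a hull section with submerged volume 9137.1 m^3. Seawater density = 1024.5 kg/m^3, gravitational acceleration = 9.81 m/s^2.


Formula: Fb = rho * g * V
Substituting: Fb = 1024.5 * 9.81 * 9137.1
Intermediate: 1024.5 * 9.81 = 10050.345
Result: Fb = 10050.345 * 9137.1 ≈ 91831000 N (5 s.f.)

91831000 N


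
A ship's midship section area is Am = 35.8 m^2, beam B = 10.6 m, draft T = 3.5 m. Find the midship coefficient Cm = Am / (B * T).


Formula: Cm = Am / (B * T)
Step 1 — B * T = 10.6 * 3.5 = 37.1 m^2
Step 2 — Cm = 35.8 / 37.1 ≈ 0.96496 (5 s.f.)

0.96496


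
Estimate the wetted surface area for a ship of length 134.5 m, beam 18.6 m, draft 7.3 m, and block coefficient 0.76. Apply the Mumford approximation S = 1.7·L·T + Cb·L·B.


Formula: S = 1.7*L*T + V/T with V = Cb*L*B*T, i.e. S = L * (1.7*T + Cb*B)
Step 1 — 1.7*T = 1.7 * 7.3 = 12.41 m
Step 2 — Cb*B = 0.76 * 18.6 = 14.136 m
Step 3 — 1.7*T + Cb*B = 12.41 + 14.136 = 26.546 m
Step 4 — S = 134.5 * 26.546 ≈ 3570.4 m^2 (5 s.f.)

3570.4 m^2


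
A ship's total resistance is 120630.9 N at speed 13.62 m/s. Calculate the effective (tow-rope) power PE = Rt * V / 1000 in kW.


Formula: PE = Rt * V / 1000 (kW)
Step 1 — PE (W) = 120630.9 * 13.62 = 1642992.858 W
Step 2 — PE (kW) = 1642992.858 / 1000 ≈ 1643.0 kW (5 s.f.)

1643.0 kW


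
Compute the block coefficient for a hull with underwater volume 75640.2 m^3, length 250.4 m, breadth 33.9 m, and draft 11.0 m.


Formula: Cb = V / (L * B * T)
Step 1 — L * B * T = 250.4 * 33.9 * 11.0 = 93374.16 m^3
Step 2 — Cb = 75640.2 / 93374.16 ≈ 0.81008 (5 s.f.)

0.81008


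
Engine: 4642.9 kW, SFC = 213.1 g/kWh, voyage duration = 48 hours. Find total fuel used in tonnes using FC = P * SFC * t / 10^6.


Formula: FC (tonnes) = P * SFC * t / 1,000,000
Step 1 — P * SFC * t = 4642.9 * 213.1 * 48 = 47491295.52 g
Step 2 — FC (tonnes) = 47491295.52 / 1,000,000 ≈ 47.491 tonnes (5 s.f.)

47.491 tonnes


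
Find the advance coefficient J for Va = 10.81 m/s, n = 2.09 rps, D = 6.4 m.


Formula: J = Va / (n * D)
Step 1 — n * D = 2.09 * 6.4 = 13.376
Step 2 — J = 10.81 / 13.376 ≈ 0.80816 (5 s.f.)

0.80816


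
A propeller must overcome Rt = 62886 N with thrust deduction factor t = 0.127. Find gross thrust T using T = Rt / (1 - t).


Formula: T = Rt / (1 - t)
Step 1 — (1 - t) = 1 - 0.127 = 0.873
Step 2 — T = 62886 / 0.873 ≈ 72034 N (5 s.f.)

72034 N


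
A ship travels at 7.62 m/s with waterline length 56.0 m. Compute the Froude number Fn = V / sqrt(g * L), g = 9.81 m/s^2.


Formula: Fn = V / sqrt(g * L)
Step 1 — g * L = 9.81 * 56.0 = 549.36
Step 2 — sqrt(g * L) = sqrt(549.36) = 23.43843
Step 3 — Fn = 7.62 / 23.43843 ≈ 0.32511 (5 s.f.)

0.32511


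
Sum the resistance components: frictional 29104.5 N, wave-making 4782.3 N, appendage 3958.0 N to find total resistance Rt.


Formula: Rt = Rf + Rw + Ra
Substituting: Rt = 29104.5 + 4782.3 + 3958.0
Result: Rt = 37844.8 N

37844.8 N


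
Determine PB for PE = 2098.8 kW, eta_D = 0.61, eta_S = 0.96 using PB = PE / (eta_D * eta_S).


Formula: PB = PE / (eta_D * eta_S)
Step 1 — combined efficiency = eta_D * eta_S = 0.61 * 0.96 = 0.5856
Step 2 — PB = 2098.8 / 0.5856 ≈ 3584.0 kW (5 s.f.)

3584.0 kW


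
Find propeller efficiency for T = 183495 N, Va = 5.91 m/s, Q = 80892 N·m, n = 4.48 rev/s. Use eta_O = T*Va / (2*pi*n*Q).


Formula: eta = T * Va / (2 * pi * n * Q)
Step 1 — numerator = T * Va = 183495 * 5.91 = 1084455.45
Step 2 — 2 * pi * n = 2 * pi * 4.48 = 28.14867
Step 3 — denominator = 28.14867 * 80892 = 2277002.21
Step 4 — eta = 1084455.45 / 2277002.21 ≈ 0.47626 (5 s.f.)

0.47626


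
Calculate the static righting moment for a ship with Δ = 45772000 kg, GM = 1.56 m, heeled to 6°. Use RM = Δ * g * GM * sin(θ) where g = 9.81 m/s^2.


Formula: GZ = GM * sin(theta); RM = disp * g * GZ
Step 1 — GZ = 1.56 * sin(6°) = 1.56 * 0.104528 = 0.163064 m
Step 2 — RM = 45772000 * 9.81 * 0.163064 ≈ 73220000 N·m (5 s.f.)

73220000 N·m
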